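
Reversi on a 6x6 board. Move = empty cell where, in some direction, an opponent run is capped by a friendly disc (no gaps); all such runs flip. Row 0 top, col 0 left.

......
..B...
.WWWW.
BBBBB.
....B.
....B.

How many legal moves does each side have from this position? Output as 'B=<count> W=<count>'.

Answer: B=5 W=9

Derivation:
-- B to move --
(1,0): flips 1 -> legal
(1,1): flips 2 -> legal
(1,3): flips 2 -> legal
(1,4): flips 2 -> legal
(1,5): flips 1 -> legal
(2,0): no bracket -> illegal
(2,5): no bracket -> illegal
(3,5): no bracket -> illegal
B mobility = 5
-- W to move --
(0,1): flips 1 -> legal
(0,2): flips 1 -> legal
(0,3): flips 1 -> legal
(1,1): no bracket -> illegal
(1,3): no bracket -> illegal
(2,0): no bracket -> illegal
(2,5): no bracket -> illegal
(3,5): no bracket -> illegal
(4,0): flips 1 -> legal
(4,1): flips 2 -> legal
(4,2): flips 2 -> legal
(4,3): flips 2 -> legal
(4,5): flips 1 -> legal
(5,3): no bracket -> illegal
(5,5): flips 2 -> legal
W mobility = 9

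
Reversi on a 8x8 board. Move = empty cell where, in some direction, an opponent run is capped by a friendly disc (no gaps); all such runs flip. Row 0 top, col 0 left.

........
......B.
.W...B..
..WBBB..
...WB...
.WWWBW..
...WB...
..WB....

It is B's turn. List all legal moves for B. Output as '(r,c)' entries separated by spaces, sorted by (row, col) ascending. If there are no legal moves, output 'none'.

Answer: (1,0) (3,1) (4,2) (4,6) (5,0) (5,6) (6,1) (6,2) (6,6) (7,1)

Derivation:
(1,0): flips 3 -> legal
(1,1): no bracket -> illegal
(1,2): no bracket -> illegal
(2,0): no bracket -> illegal
(2,2): no bracket -> illegal
(2,3): no bracket -> illegal
(3,0): no bracket -> illegal
(3,1): flips 1 -> legal
(4,0): no bracket -> illegal
(4,1): no bracket -> illegal
(4,2): flips 2 -> legal
(4,5): no bracket -> illegal
(4,6): flips 1 -> legal
(5,0): flips 3 -> legal
(5,6): flips 1 -> legal
(6,0): no bracket -> illegal
(6,1): flips 2 -> legal
(6,2): flips 2 -> legal
(6,5): no bracket -> illegal
(6,6): flips 1 -> legal
(7,1): flips 1 -> legal
(7,4): no bracket -> illegal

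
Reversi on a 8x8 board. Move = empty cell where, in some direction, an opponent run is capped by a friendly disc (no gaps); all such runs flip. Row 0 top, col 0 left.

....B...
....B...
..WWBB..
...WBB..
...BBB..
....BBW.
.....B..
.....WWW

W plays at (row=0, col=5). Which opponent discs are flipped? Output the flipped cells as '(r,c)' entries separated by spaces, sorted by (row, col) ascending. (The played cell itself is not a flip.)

Answer: (1,4)

Derivation:
Dir NW: edge -> no flip
Dir N: edge -> no flip
Dir NE: edge -> no flip
Dir W: opp run (0,4), next='.' -> no flip
Dir E: first cell '.' (not opp) -> no flip
Dir SW: opp run (1,4) capped by W -> flip
Dir S: first cell '.' (not opp) -> no flip
Dir SE: first cell '.' (not opp) -> no flip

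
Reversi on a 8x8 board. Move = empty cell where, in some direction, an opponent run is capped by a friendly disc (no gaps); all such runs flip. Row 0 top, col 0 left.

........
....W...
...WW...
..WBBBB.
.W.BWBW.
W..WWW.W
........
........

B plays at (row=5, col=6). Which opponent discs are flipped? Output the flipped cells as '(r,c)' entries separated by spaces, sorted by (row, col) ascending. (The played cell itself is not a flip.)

Answer: (4,6)

Derivation:
Dir NW: first cell 'B' (not opp) -> no flip
Dir N: opp run (4,6) capped by B -> flip
Dir NE: first cell '.' (not opp) -> no flip
Dir W: opp run (5,5) (5,4) (5,3), next='.' -> no flip
Dir E: opp run (5,7), next=edge -> no flip
Dir SW: first cell '.' (not opp) -> no flip
Dir S: first cell '.' (not opp) -> no flip
Dir SE: first cell '.' (not opp) -> no flip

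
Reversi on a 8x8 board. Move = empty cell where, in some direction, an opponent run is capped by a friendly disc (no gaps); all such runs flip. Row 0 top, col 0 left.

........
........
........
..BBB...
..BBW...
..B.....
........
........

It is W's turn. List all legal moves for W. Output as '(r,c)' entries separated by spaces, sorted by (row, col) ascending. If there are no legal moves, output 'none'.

(2,1): no bracket -> illegal
(2,2): flips 1 -> legal
(2,3): no bracket -> illegal
(2,4): flips 1 -> legal
(2,5): no bracket -> illegal
(3,1): no bracket -> illegal
(3,5): no bracket -> illegal
(4,1): flips 2 -> legal
(4,5): no bracket -> illegal
(5,1): no bracket -> illegal
(5,3): no bracket -> illegal
(5,4): no bracket -> illegal
(6,1): no bracket -> illegal
(6,2): no bracket -> illegal
(6,3): no bracket -> illegal

Answer: (2,2) (2,4) (4,1)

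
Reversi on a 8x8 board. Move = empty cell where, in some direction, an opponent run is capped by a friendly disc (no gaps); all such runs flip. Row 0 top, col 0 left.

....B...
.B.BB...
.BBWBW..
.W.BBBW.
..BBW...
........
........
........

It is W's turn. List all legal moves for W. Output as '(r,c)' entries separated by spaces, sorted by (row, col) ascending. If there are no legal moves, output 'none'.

Answer: (0,0) (0,1) (0,3) (0,5) (2,0) (2,6) (3,2) (4,1) (4,5) (5,2) (5,3)

Derivation:
(0,0): flips 3 -> legal
(0,1): flips 2 -> legal
(0,2): no bracket -> illegal
(0,3): flips 2 -> legal
(0,5): flips 1 -> legal
(1,0): no bracket -> illegal
(1,2): no bracket -> illegal
(1,5): no bracket -> illegal
(2,0): flips 2 -> legal
(2,6): flips 1 -> legal
(3,0): no bracket -> illegal
(3,2): flips 3 -> legal
(4,1): flips 2 -> legal
(4,5): flips 2 -> legal
(4,6): no bracket -> illegal
(5,1): no bracket -> illegal
(5,2): flips 2 -> legal
(5,3): flips 3 -> legal
(5,4): no bracket -> illegal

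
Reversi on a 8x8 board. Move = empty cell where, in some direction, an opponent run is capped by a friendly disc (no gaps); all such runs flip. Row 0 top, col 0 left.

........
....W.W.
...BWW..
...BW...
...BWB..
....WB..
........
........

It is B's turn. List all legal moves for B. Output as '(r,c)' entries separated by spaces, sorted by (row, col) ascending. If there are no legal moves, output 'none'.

Answer: (0,5) (0,7) (1,5) (2,6) (3,5) (5,3) (6,3) (6,5)

Derivation:
(0,3): no bracket -> illegal
(0,4): no bracket -> illegal
(0,5): flips 1 -> legal
(0,6): no bracket -> illegal
(0,7): flips 3 -> legal
(1,3): no bracket -> illegal
(1,5): flips 1 -> legal
(1,7): no bracket -> illegal
(2,6): flips 2 -> legal
(2,7): no bracket -> illegal
(3,5): flips 1 -> legal
(3,6): no bracket -> illegal
(5,3): flips 1 -> legal
(6,3): flips 1 -> legal
(6,4): no bracket -> illegal
(6,5): flips 1 -> legal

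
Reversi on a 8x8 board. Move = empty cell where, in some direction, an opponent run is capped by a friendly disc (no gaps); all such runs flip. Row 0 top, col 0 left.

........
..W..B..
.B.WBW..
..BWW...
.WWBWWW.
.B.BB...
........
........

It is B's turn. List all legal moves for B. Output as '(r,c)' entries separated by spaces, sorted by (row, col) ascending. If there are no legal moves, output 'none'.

Answer: (0,3) (1,3) (1,4) (1,6) (2,2) (2,6) (3,1) (3,5) (3,6) (4,0) (4,7) (5,0) (5,2)

Derivation:
(0,1): no bracket -> illegal
(0,2): no bracket -> illegal
(0,3): flips 1 -> legal
(1,1): no bracket -> illegal
(1,3): flips 2 -> legal
(1,4): flips 1 -> legal
(1,6): flips 2 -> legal
(2,2): flips 1 -> legal
(2,6): flips 1 -> legal
(3,0): no bracket -> illegal
(3,1): flips 2 -> legal
(3,5): flips 4 -> legal
(3,6): flips 1 -> legal
(3,7): no bracket -> illegal
(4,0): flips 2 -> legal
(4,7): flips 3 -> legal
(5,0): flips 1 -> legal
(5,2): flips 1 -> legal
(5,5): no bracket -> illegal
(5,6): no bracket -> illegal
(5,7): no bracket -> illegal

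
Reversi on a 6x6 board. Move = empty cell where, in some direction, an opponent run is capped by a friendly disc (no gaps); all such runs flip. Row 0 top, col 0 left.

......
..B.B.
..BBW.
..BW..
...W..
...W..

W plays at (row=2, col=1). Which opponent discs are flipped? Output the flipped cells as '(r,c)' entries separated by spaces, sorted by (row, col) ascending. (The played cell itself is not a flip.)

Answer: (2,2) (2,3) (3,2)

Derivation:
Dir NW: first cell '.' (not opp) -> no flip
Dir N: first cell '.' (not opp) -> no flip
Dir NE: opp run (1,2), next='.' -> no flip
Dir W: first cell '.' (not opp) -> no flip
Dir E: opp run (2,2) (2,3) capped by W -> flip
Dir SW: first cell '.' (not opp) -> no flip
Dir S: first cell '.' (not opp) -> no flip
Dir SE: opp run (3,2) capped by W -> flip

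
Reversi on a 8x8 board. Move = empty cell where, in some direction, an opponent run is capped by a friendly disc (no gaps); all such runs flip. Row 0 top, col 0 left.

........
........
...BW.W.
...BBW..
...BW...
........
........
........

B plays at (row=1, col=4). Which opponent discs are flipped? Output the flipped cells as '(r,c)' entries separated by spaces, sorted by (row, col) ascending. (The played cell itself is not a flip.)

Dir NW: first cell '.' (not opp) -> no flip
Dir N: first cell '.' (not opp) -> no flip
Dir NE: first cell '.' (not opp) -> no flip
Dir W: first cell '.' (not opp) -> no flip
Dir E: first cell '.' (not opp) -> no flip
Dir SW: first cell 'B' (not opp) -> no flip
Dir S: opp run (2,4) capped by B -> flip
Dir SE: first cell '.' (not opp) -> no flip

Answer: (2,4)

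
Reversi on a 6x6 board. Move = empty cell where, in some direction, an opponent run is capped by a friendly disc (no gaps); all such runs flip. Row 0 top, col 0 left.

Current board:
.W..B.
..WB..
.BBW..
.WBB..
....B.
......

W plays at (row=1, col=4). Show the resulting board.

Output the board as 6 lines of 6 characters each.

Place W at (1,4); scan 8 dirs for brackets.
Dir NW: first cell '.' (not opp) -> no flip
Dir N: opp run (0,4), next=edge -> no flip
Dir NE: first cell '.' (not opp) -> no flip
Dir W: opp run (1,3) capped by W -> flip
Dir E: first cell '.' (not opp) -> no flip
Dir SW: first cell 'W' (not opp) -> no flip
Dir S: first cell '.' (not opp) -> no flip
Dir SE: first cell '.' (not opp) -> no flip
All flips: (1,3)

Answer: .W..B.
..WWW.
.BBW..
.WBB..
....B.
......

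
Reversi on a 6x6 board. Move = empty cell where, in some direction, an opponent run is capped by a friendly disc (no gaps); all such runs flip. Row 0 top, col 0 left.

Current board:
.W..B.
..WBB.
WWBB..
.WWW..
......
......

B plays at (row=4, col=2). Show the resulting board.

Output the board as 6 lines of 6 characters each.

Answer: .W..B.
..WBB.
WWBB..
.WBW..
..B...
......

Derivation:
Place B at (4,2); scan 8 dirs for brackets.
Dir NW: opp run (3,1) (2,0), next=edge -> no flip
Dir N: opp run (3,2) capped by B -> flip
Dir NE: opp run (3,3), next='.' -> no flip
Dir W: first cell '.' (not opp) -> no flip
Dir E: first cell '.' (not opp) -> no flip
Dir SW: first cell '.' (not opp) -> no flip
Dir S: first cell '.' (not opp) -> no flip
Dir SE: first cell '.' (not opp) -> no flip
All flips: (3,2)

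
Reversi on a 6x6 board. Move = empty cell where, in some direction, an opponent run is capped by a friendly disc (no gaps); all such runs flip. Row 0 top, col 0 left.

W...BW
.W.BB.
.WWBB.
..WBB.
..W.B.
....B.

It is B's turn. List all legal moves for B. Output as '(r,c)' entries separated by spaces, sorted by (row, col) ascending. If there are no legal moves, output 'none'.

Answer: (2,0) (3,1) (4,1) (5,1)

Derivation:
(0,1): no bracket -> illegal
(0,2): no bracket -> illegal
(1,0): no bracket -> illegal
(1,2): no bracket -> illegal
(1,5): no bracket -> illegal
(2,0): flips 2 -> legal
(3,0): no bracket -> illegal
(3,1): flips 2 -> legal
(4,1): flips 1 -> legal
(4,3): no bracket -> illegal
(5,1): flips 1 -> legal
(5,2): no bracket -> illegal
(5,3): no bracket -> illegal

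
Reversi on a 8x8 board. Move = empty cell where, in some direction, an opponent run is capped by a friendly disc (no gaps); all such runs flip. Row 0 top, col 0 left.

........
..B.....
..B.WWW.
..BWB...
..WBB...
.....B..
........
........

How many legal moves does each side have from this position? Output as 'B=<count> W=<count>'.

-- B to move --
(1,3): no bracket -> illegal
(1,4): flips 1 -> legal
(1,5): no bracket -> illegal
(1,6): flips 1 -> legal
(1,7): no bracket -> illegal
(2,3): flips 1 -> legal
(2,7): no bracket -> illegal
(3,1): no bracket -> illegal
(3,5): no bracket -> illegal
(3,6): no bracket -> illegal
(3,7): no bracket -> illegal
(4,1): flips 1 -> legal
(5,1): no bracket -> illegal
(5,2): flips 1 -> legal
(5,3): no bracket -> illegal
B mobility = 5
-- W to move --
(0,1): no bracket -> illegal
(0,2): flips 3 -> legal
(0,3): no bracket -> illegal
(1,1): flips 1 -> legal
(1,3): no bracket -> illegal
(2,1): no bracket -> illegal
(2,3): no bracket -> illegal
(3,1): flips 1 -> legal
(3,5): flips 1 -> legal
(4,1): no bracket -> illegal
(4,5): flips 2 -> legal
(4,6): no bracket -> illegal
(5,2): flips 2 -> legal
(5,3): flips 1 -> legal
(5,4): flips 2 -> legal
(5,6): no bracket -> illegal
(6,4): no bracket -> illegal
(6,5): no bracket -> illegal
(6,6): flips 2 -> legal
W mobility = 9

Answer: B=5 W=9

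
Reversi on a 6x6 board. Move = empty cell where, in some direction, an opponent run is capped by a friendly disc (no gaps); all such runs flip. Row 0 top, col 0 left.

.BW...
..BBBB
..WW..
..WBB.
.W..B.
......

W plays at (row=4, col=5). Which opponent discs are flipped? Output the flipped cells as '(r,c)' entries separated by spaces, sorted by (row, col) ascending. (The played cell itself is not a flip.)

Answer: (3,4)

Derivation:
Dir NW: opp run (3,4) capped by W -> flip
Dir N: first cell '.' (not opp) -> no flip
Dir NE: edge -> no flip
Dir W: opp run (4,4), next='.' -> no flip
Dir E: edge -> no flip
Dir SW: first cell '.' (not opp) -> no flip
Dir S: first cell '.' (not opp) -> no flip
Dir SE: edge -> no flip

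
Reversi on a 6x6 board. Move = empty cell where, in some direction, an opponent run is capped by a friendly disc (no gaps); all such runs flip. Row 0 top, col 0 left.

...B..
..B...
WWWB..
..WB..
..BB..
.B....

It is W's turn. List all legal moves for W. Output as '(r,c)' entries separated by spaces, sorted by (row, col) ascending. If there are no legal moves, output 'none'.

Answer: (0,2) (1,4) (2,4) (3,4) (4,4) (5,2) (5,4)

Derivation:
(0,1): no bracket -> illegal
(0,2): flips 1 -> legal
(0,4): no bracket -> illegal
(1,1): no bracket -> illegal
(1,3): no bracket -> illegal
(1,4): flips 1 -> legal
(2,4): flips 1 -> legal
(3,1): no bracket -> illegal
(3,4): flips 1 -> legal
(4,0): no bracket -> illegal
(4,1): no bracket -> illegal
(4,4): flips 1 -> legal
(5,0): no bracket -> illegal
(5,2): flips 1 -> legal
(5,3): no bracket -> illegal
(5,4): flips 1 -> legal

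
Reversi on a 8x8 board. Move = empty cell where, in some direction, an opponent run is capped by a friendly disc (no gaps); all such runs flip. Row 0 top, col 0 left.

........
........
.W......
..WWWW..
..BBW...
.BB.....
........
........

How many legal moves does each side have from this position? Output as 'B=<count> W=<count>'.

Answer: B=6 W=6

Derivation:
-- B to move --
(1,0): flips 2 -> legal
(1,1): no bracket -> illegal
(1,2): no bracket -> illegal
(2,0): no bracket -> illegal
(2,2): flips 1 -> legal
(2,3): flips 1 -> legal
(2,4): flips 1 -> legal
(2,5): flips 1 -> legal
(2,6): no bracket -> illegal
(3,0): no bracket -> illegal
(3,1): no bracket -> illegal
(3,6): no bracket -> illegal
(4,1): no bracket -> illegal
(4,5): flips 1 -> legal
(4,6): no bracket -> illegal
(5,3): no bracket -> illegal
(5,4): no bracket -> illegal
(5,5): no bracket -> illegal
B mobility = 6
-- W to move --
(3,1): no bracket -> illegal
(4,0): no bracket -> illegal
(4,1): flips 2 -> legal
(5,0): no bracket -> illegal
(5,3): flips 1 -> legal
(5,4): flips 1 -> legal
(6,0): flips 2 -> legal
(6,1): flips 2 -> legal
(6,2): flips 2 -> legal
(6,3): no bracket -> illegal
W mobility = 6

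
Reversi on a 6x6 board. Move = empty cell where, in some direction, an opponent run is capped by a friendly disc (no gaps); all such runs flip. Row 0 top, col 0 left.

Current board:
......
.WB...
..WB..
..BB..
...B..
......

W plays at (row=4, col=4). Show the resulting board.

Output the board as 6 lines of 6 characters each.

Answer: ......
.WB...
..WB..
..BW..
...BW.
......

Derivation:
Place W at (4,4); scan 8 dirs for brackets.
Dir NW: opp run (3,3) capped by W -> flip
Dir N: first cell '.' (not opp) -> no flip
Dir NE: first cell '.' (not opp) -> no flip
Dir W: opp run (4,3), next='.' -> no flip
Dir E: first cell '.' (not opp) -> no flip
Dir SW: first cell '.' (not opp) -> no flip
Dir S: first cell '.' (not opp) -> no flip
Dir SE: first cell '.' (not opp) -> no flip
All flips: (3,3)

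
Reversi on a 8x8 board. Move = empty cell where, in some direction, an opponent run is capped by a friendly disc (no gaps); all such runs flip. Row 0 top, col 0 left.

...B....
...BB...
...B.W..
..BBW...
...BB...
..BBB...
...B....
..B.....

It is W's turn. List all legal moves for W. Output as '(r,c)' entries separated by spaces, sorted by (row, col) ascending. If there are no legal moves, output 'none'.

(0,2): no bracket -> illegal
(0,4): no bracket -> illegal
(0,5): no bracket -> illegal
(1,2): flips 1 -> legal
(1,5): no bracket -> illegal
(2,1): no bracket -> illegal
(2,2): no bracket -> illegal
(2,4): no bracket -> illegal
(3,1): flips 2 -> legal
(3,5): no bracket -> illegal
(4,1): no bracket -> illegal
(4,2): no bracket -> illegal
(4,5): no bracket -> illegal
(5,1): no bracket -> illegal
(5,5): no bracket -> illegal
(6,1): flips 2 -> legal
(6,2): no bracket -> illegal
(6,4): flips 2 -> legal
(6,5): no bracket -> illegal
(7,1): no bracket -> illegal
(7,3): no bracket -> illegal
(7,4): no bracket -> illegal

Answer: (1,2) (3,1) (6,1) (6,4)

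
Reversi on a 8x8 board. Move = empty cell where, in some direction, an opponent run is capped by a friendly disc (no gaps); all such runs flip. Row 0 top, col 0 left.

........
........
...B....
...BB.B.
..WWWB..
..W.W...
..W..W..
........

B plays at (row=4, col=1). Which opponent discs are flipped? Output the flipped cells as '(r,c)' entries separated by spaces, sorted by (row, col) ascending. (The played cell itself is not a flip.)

Answer: (4,2) (4,3) (4,4)

Derivation:
Dir NW: first cell '.' (not opp) -> no flip
Dir N: first cell '.' (not opp) -> no flip
Dir NE: first cell '.' (not opp) -> no flip
Dir W: first cell '.' (not opp) -> no flip
Dir E: opp run (4,2) (4,3) (4,4) capped by B -> flip
Dir SW: first cell '.' (not opp) -> no flip
Dir S: first cell '.' (not opp) -> no flip
Dir SE: opp run (5,2), next='.' -> no flip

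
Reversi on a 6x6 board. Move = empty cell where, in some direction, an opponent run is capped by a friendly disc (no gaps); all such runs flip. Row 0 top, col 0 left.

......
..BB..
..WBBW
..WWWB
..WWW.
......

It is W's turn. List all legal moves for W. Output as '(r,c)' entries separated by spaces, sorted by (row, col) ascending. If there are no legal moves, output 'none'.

Answer: (0,1) (0,2) (0,3) (0,4) (1,4) (1,5) (4,5)

Derivation:
(0,1): flips 2 -> legal
(0,2): flips 1 -> legal
(0,3): flips 2 -> legal
(0,4): flips 1 -> legal
(1,1): no bracket -> illegal
(1,4): flips 2 -> legal
(1,5): flips 1 -> legal
(2,1): no bracket -> illegal
(4,5): flips 1 -> legal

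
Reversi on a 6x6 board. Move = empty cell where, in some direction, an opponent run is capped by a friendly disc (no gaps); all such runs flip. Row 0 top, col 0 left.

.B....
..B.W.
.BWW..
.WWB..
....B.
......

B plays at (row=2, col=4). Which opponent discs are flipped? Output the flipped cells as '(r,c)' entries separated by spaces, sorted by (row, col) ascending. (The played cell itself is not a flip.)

Answer: (2,2) (2,3)

Derivation:
Dir NW: first cell '.' (not opp) -> no flip
Dir N: opp run (1,4), next='.' -> no flip
Dir NE: first cell '.' (not opp) -> no flip
Dir W: opp run (2,3) (2,2) capped by B -> flip
Dir E: first cell '.' (not opp) -> no flip
Dir SW: first cell 'B' (not opp) -> no flip
Dir S: first cell '.' (not opp) -> no flip
Dir SE: first cell '.' (not opp) -> no flip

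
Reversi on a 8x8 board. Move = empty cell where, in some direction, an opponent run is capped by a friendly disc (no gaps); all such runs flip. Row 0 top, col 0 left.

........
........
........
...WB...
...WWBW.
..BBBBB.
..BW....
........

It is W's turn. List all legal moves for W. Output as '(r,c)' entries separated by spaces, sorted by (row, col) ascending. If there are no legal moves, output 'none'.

(2,3): no bracket -> illegal
(2,4): flips 1 -> legal
(2,5): flips 1 -> legal
(3,5): flips 1 -> legal
(3,6): flips 2 -> legal
(4,1): flips 1 -> legal
(4,2): no bracket -> illegal
(4,7): no bracket -> illegal
(5,1): no bracket -> illegal
(5,7): no bracket -> illegal
(6,1): flips 2 -> legal
(6,4): flips 2 -> legal
(6,5): flips 1 -> legal
(6,6): flips 2 -> legal
(6,7): no bracket -> illegal
(7,1): flips 2 -> legal
(7,2): no bracket -> illegal
(7,3): no bracket -> illegal

Answer: (2,4) (2,5) (3,5) (3,6) (4,1) (6,1) (6,4) (6,5) (6,6) (7,1)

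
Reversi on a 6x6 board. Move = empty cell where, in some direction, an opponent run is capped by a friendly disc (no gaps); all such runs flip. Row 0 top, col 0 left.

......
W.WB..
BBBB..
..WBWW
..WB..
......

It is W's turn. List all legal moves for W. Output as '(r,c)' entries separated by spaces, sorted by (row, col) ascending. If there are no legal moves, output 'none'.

(0,2): no bracket -> illegal
(0,3): no bracket -> illegal
(0,4): no bracket -> illegal
(1,1): no bracket -> illegal
(1,4): flips 2 -> legal
(2,4): flips 1 -> legal
(3,0): flips 2 -> legal
(3,1): no bracket -> illegal
(4,4): flips 1 -> legal
(5,2): flips 1 -> legal
(5,3): no bracket -> illegal
(5,4): flips 1 -> legal

Answer: (1,4) (2,4) (3,0) (4,4) (5,2) (5,4)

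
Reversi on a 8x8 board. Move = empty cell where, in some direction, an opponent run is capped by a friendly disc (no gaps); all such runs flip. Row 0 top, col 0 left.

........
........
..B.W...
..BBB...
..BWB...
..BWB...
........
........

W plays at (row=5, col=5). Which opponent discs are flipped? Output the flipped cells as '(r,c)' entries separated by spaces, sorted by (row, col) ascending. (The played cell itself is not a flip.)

Dir NW: opp run (4,4) (3,3) (2,2), next='.' -> no flip
Dir N: first cell '.' (not opp) -> no flip
Dir NE: first cell '.' (not opp) -> no flip
Dir W: opp run (5,4) capped by W -> flip
Dir E: first cell '.' (not opp) -> no flip
Dir SW: first cell '.' (not opp) -> no flip
Dir S: first cell '.' (not opp) -> no flip
Dir SE: first cell '.' (not opp) -> no flip

Answer: (5,4)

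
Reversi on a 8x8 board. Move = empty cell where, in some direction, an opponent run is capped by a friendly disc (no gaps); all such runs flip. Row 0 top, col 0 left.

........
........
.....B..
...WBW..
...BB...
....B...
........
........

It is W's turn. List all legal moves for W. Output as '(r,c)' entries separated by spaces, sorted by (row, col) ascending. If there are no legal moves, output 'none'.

Answer: (1,5) (5,3) (5,5)

Derivation:
(1,4): no bracket -> illegal
(1,5): flips 1 -> legal
(1,6): no bracket -> illegal
(2,3): no bracket -> illegal
(2,4): no bracket -> illegal
(2,6): no bracket -> illegal
(3,2): no bracket -> illegal
(3,6): no bracket -> illegal
(4,2): no bracket -> illegal
(4,5): no bracket -> illegal
(5,2): no bracket -> illegal
(5,3): flips 2 -> legal
(5,5): flips 1 -> legal
(6,3): no bracket -> illegal
(6,4): no bracket -> illegal
(6,5): no bracket -> illegal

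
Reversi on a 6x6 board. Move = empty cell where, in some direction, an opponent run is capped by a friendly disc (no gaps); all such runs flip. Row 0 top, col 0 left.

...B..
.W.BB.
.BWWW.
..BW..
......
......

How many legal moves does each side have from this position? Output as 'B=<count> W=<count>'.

Answer: B=7 W=7

Derivation:
-- B to move --
(0,0): no bracket -> illegal
(0,1): flips 1 -> legal
(0,2): no bracket -> illegal
(1,0): no bracket -> illegal
(1,2): flips 1 -> legal
(1,5): no bracket -> illegal
(2,0): no bracket -> illegal
(2,5): flips 3 -> legal
(3,1): flips 1 -> legal
(3,4): flips 2 -> legal
(3,5): flips 1 -> legal
(4,2): no bracket -> illegal
(4,3): flips 2 -> legal
(4,4): no bracket -> illegal
B mobility = 7
-- W to move --
(0,2): flips 1 -> legal
(0,4): flips 2 -> legal
(0,5): flips 1 -> legal
(1,0): no bracket -> illegal
(1,2): no bracket -> illegal
(1,5): no bracket -> illegal
(2,0): flips 1 -> legal
(2,5): no bracket -> illegal
(3,0): no bracket -> illegal
(3,1): flips 2 -> legal
(4,1): flips 1 -> legal
(4,2): flips 1 -> legal
(4,3): no bracket -> illegal
W mobility = 7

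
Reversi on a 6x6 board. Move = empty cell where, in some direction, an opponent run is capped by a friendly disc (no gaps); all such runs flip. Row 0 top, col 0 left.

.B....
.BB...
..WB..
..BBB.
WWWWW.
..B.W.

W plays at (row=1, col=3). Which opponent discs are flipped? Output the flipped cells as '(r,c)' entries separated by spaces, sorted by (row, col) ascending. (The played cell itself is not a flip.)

Dir NW: first cell '.' (not opp) -> no flip
Dir N: first cell '.' (not opp) -> no flip
Dir NE: first cell '.' (not opp) -> no flip
Dir W: opp run (1,2) (1,1), next='.' -> no flip
Dir E: first cell '.' (not opp) -> no flip
Dir SW: first cell 'W' (not opp) -> no flip
Dir S: opp run (2,3) (3,3) capped by W -> flip
Dir SE: first cell '.' (not opp) -> no flip

Answer: (2,3) (3,3)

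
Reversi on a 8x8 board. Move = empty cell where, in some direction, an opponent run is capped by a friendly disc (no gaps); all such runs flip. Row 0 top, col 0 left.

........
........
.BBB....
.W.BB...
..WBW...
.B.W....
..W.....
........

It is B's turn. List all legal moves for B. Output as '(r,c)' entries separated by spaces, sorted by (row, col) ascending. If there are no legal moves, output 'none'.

(2,0): no bracket -> illegal
(3,0): no bracket -> illegal
(3,2): no bracket -> illegal
(3,5): no bracket -> illegal
(4,0): flips 1 -> legal
(4,1): flips 2 -> legal
(4,5): flips 1 -> legal
(5,2): no bracket -> illegal
(5,4): flips 1 -> legal
(5,5): flips 1 -> legal
(6,1): no bracket -> illegal
(6,3): flips 1 -> legal
(6,4): no bracket -> illegal
(7,1): no bracket -> illegal
(7,2): no bracket -> illegal
(7,3): flips 1 -> legal

Answer: (4,0) (4,1) (4,5) (5,4) (5,5) (6,3) (7,3)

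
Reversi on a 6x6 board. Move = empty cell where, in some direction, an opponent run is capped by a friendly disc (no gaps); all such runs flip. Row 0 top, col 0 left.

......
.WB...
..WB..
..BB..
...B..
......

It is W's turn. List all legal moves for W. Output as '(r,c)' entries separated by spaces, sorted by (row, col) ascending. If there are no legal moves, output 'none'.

Answer: (0,2) (1,3) (2,4) (4,2) (4,4)

Derivation:
(0,1): no bracket -> illegal
(0,2): flips 1 -> legal
(0,3): no bracket -> illegal
(1,3): flips 1 -> legal
(1,4): no bracket -> illegal
(2,1): no bracket -> illegal
(2,4): flips 1 -> legal
(3,1): no bracket -> illegal
(3,4): no bracket -> illegal
(4,1): no bracket -> illegal
(4,2): flips 1 -> legal
(4,4): flips 1 -> legal
(5,2): no bracket -> illegal
(5,3): no bracket -> illegal
(5,4): no bracket -> illegal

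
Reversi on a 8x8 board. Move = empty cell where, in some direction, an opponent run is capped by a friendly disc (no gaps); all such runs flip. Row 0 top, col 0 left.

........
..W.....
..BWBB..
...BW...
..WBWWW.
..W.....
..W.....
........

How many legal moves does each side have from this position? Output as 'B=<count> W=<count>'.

Answer: B=9 W=8

Derivation:
-- B to move --
(0,1): no bracket -> illegal
(0,2): flips 1 -> legal
(0,3): no bracket -> illegal
(1,1): no bracket -> illegal
(1,3): flips 1 -> legal
(1,4): no bracket -> illegal
(2,1): no bracket -> illegal
(3,1): no bracket -> illegal
(3,2): no bracket -> illegal
(3,5): flips 1 -> legal
(3,6): no bracket -> illegal
(3,7): no bracket -> illegal
(4,1): flips 1 -> legal
(4,7): flips 3 -> legal
(5,1): flips 1 -> legal
(5,3): no bracket -> illegal
(5,4): flips 2 -> legal
(5,5): flips 1 -> legal
(5,6): no bracket -> illegal
(5,7): no bracket -> illegal
(6,1): flips 1 -> legal
(6,3): no bracket -> illegal
(7,1): no bracket -> illegal
(7,2): no bracket -> illegal
(7,3): no bracket -> illegal
B mobility = 9
-- W to move --
(1,1): flips 2 -> legal
(1,3): no bracket -> illegal
(1,4): flips 1 -> legal
(1,5): flips 2 -> legal
(1,6): flips 1 -> legal
(2,1): flips 1 -> legal
(2,6): flips 2 -> legal
(3,1): no bracket -> illegal
(3,2): flips 2 -> legal
(3,5): no bracket -> illegal
(3,6): no bracket -> illegal
(5,3): flips 2 -> legal
(5,4): no bracket -> illegal
W mobility = 8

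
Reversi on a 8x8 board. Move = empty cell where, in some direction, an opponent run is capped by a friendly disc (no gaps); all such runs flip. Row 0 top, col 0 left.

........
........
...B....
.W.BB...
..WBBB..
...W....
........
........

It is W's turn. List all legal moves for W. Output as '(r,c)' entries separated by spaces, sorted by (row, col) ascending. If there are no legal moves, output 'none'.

Answer: (1,3) (2,4) (3,5) (4,6)

Derivation:
(1,2): no bracket -> illegal
(1,3): flips 3 -> legal
(1,4): no bracket -> illegal
(2,2): no bracket -> illegal
(2,4): flips 1 -> legal
(2,5): no bracket -> illegal
(3,2): no bracket -> illegal
(3,5): flips 1 -> legal
(3,6): no bracket -> illegal
(4,6): flips 3 -> legal
(5,2): no bracket -> illegal
(5,4): no bracket -> illegal
(5,5): no bracket -> illegal
(5,6): no bracket -> illegal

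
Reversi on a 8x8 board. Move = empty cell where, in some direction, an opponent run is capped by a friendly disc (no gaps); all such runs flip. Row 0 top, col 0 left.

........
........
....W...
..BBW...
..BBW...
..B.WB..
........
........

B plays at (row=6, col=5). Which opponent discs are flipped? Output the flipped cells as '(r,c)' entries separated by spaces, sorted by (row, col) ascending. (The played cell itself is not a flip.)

Dir NW: opp run (5,4) capped by B -> flip
Dir N: first cell 'B' (not opp) -> no flip
Dir NE: first cell '.' (not opp) -> no flip
Dir W: first cell '.' (not opp) -> no flip
Dir E: first cell '.' (not opp) -> no flip
Dir SW: first cell '.' (not opp) -> no flip
Dir S: first cell '.' (not opp) -> no flip
Dir SE: first cell '.' (not opp) -> no flip

Answer: (5,4)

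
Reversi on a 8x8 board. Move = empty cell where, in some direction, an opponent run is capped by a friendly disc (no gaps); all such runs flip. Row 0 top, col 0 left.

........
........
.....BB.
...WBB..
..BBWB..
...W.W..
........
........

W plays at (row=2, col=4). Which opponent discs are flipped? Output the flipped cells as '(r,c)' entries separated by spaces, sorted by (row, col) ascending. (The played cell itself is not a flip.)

Answer: (3,4)

Derivation:
Dir NW: first cell '.' (not opp) -> no flip
Dir N: first cell '.' (not opp) -> no flip
Dir NE: first cell '.' (not opp) -> no flip
Dir W: first cell '.' (not opp) -> no flip
Dir E: opp run (2,5) (2,6), next='.' -> no flip
Dir SW: first cell 'W' (not opp) -> no flip
Dir S: opp run (3,4) capped by W -> flip
Dir SE: opp run (3,5), next='.' -> no flip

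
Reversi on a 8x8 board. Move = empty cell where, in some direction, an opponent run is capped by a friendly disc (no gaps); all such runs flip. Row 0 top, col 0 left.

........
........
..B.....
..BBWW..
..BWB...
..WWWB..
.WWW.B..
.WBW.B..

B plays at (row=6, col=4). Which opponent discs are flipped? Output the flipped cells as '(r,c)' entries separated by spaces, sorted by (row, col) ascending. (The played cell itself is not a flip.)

Dir NW: opp run (5,3) capped by B -> flip
Dir N: opp run (5,4) capped by B -> flip
Dir NE: first cell 'B' (not opp) -> no flip
Dir W: opp run (6,3) (6,2) (6,1), next='.' -> no flip
Dir E: first cell 'B' (not opp) -> no flip
Dir SW: opp run (7,3), next=edge -> no flip
Dir S: first cell '.' (not opp) -> no flip
Dir SE: first cell 'B' (not opp) -> no flip

Answer: (5,3) (5,4)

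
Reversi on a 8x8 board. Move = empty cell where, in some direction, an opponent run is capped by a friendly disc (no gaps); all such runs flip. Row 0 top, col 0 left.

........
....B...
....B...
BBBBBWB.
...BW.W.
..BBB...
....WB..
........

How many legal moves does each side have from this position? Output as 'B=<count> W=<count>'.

Answer: B=8 W=8

Derivation:
-- B to move --
(2,5): no bracket -> illegal
(2,6): flips 2 -> legal
(3,7): no bracket -> illegal
(4,5): flips 1 -> legal
(4,7): no bracket -> illegal
(5,5): flips 1 -> legal
(5,6): flips 1 -> legal
(5,7): flips 2 -> legal
(6,3): flips 1 -> legal
(7,3): no bracket -> illegal
(7,4): flips 1 -> legal
(7,5): flips 1 -> legal
B mobility = 8
-- W to move --
(0,3): no bracket -> illegal
(0,4): flips 3 -> legal
(0,5): no bracket -> illegal
(1,3): flips 1 -> legal
(1,5): no bracket -> illegal
(2,0): no bracket -> illegal
(2,1): no bracket -> illegal
(2,2): flips 1 -> legal
(2,3): no bracket -> illegal
(2,5): no bracket -> illegal
(2,6): flips 1 -> legal
(2,7): no bracket -> illegal
(3,7): flips 1 -> legal
(4,0): no bracket -> illegal
(4,1): no bracket -> illegal
(4,2): flips 2 -> legal
(4,5): no bracket -> illegal
(4,7): no bracket -> illegal
(5,1): no bracket -> illegal
(5,5): no bracket -> illegal
(5,6): no bracket -> illegal
(6,1): no bracket -> illegal
(6,2): flips 1 -> legal
(6,3): no bracket -> illegal
(6,6): flips 1 -> legal
(7,4): no bracket -> illegal
(7,5): no bracket -> illegal
(7,6): no bracket -> illegal
W mobility = 8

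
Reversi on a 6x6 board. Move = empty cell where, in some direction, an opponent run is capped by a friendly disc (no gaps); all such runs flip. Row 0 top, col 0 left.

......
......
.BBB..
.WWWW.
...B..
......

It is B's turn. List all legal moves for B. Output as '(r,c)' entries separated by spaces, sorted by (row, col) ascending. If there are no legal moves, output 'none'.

Answer: (2,5) (4,0) (4,1) (4,2) (4,4) (4,5)

Derivation:
(2,0): no bracket -> illegal
(2,4): no bracket -> illegal
(2,5): flips 1 -> legal
(3,0): no bracket -> illegal
(3,5): no bracket -> illegal
(4,0): flips 1 -> legal
(4,1): flips 2 -> legal
(4,2): flips 1 -> legal
(4,4): flips 1 -> legal
(4,5): flips 1 -> legal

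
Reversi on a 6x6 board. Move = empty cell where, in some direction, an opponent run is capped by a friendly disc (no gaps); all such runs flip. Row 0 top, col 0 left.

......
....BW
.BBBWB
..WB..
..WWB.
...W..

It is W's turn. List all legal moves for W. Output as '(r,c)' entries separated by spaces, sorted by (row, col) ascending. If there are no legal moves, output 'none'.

Answer: (0,4) (0,5) (1,0) (1,2) (1,3) (2,0) (3,4) (3,5) (4,5)

Derivation:
(0,3): no bracket -> illegal
(0,4): flips 1 -> legal
(0,5): flips 2 -> legal
(1,0): flips 1 -> legal
(1,1): no bracket -> illegal
(1,2): flips 1 -> legal
(1,3): flips 3 -> legal
(2,0): flips 3 -> legal
(3,0): no bracket -> illegal
(3,1): no bracket -> illegal
(3,4): flips 1 -> legal
(3,5): flips 2 -> legal
(4,5): flips 1 -> legal
(5,4): no bracket -> illegal
(5,5): no bracket -> illegal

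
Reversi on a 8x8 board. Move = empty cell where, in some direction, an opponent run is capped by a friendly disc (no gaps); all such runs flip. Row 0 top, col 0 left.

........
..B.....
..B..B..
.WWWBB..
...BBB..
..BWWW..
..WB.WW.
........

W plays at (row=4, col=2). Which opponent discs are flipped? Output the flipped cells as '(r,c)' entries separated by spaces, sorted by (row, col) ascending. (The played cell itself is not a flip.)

Answer: (5,2)

Derivation:
Dir NW: first cell 'W' (not opp) -> no flip
Dir N: first cell 'W' (not opp) -> no flip
Dir NE: first cell 'W' (not opp) -> no flip
Dir W: first cell '.' (not opp) -> no flip
Dir E: opp run (4,3) (4,4) (4,5), next='.' -> no flip
Dir SW: first cell '.' (not opp) -> no flip
Dir S: opp run (5,2) capped by W -> flip
Dir SE: first cell 'W' (not opp) -> no flip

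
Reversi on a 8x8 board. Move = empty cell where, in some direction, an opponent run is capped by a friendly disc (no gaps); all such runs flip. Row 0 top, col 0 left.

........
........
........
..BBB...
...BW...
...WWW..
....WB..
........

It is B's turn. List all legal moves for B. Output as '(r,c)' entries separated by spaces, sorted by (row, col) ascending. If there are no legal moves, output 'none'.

(3,5): no bracket -> illegal
(4,2): no bracket -> illegal
(4,5): flips 2 -> legal
(4,6): no bracket -> illegal
(5,2): no bracket -> illegal
(5,6): no bracket -> illegal
(6,2): no bracket -> illegal
(6,3): flips 2 -> legal
(6,6): flips 2 -> legal
(7,3): no bracket -> illegal
(7,4): flips 3 -> legal
(7,5): no bracket -> illegal

Answer: (4,5) (6,3) (6,6) (7,4)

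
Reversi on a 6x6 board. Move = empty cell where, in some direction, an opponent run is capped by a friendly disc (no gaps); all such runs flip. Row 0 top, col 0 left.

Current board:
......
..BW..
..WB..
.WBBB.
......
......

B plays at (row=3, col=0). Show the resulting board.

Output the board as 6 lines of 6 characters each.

Place B at (3,0); scan 8 dirs for brackets.
Dir NW: edge -> no flip
Dir N: first cell '.' (not opp) -> no flip
Dir NE: first cell '.' (not opp) -> no flip
Dir W: edge -> no flip
Dir E: opp run (3,1) capped by B -> flip
Dir SW: edge -> no flip
Dir S: first cell '.' (not opp) -> no flip
Dir SE: first cell '.' (not opp) -> no flip
All flips: (3,1)

Answer: ......
..BW..
..WB..
BBBBB.
......
......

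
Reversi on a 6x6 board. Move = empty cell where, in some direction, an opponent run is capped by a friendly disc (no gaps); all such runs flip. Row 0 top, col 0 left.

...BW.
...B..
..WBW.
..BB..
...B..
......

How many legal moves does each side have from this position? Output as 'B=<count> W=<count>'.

Answer: B=8 W=3

Derivation:
-- B to move --
(0,5): flips 1 -> legal
(1,1): flips 1 -> legal
(1,2): flips 1 -> legal
(1,4): no bracket -> illegal
(1,5): flips 1 -> legal
(2,1): flips 1 -> legal
(2,5): flips 1 -> legal
(3,1): flips 1 -> legal
(3,4): no bracket -> illegal
(3,5): flips 1 -> legal
B mobility = 8
-- W to move --
(0,2): flips 2 -> legal
(1,2): no bracket -> illegal
(1,4): no bracket -> illegal
(2,1): no bracket -> illegal
(3,1): no bracket -> illegal
(3,4): no bracket -> illegal
(4,1): no bracket -> illegal
(4,2): flips 2 -> legal
(4,4): flips 1 -> legal
(5,2): no bracket -> illegal
(5,3): no bracket -> illegal
(5,4): no bracket -> illegal
W mobility = 3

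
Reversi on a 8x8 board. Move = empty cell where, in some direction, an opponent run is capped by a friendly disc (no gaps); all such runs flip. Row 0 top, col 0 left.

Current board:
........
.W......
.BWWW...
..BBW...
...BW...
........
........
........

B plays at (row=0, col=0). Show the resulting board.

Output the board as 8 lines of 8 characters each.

Answer: B.......
.B......
.BBWW...
..BBW...
...BW...
........
........
........

Derivation:
Place B at (0,0); scan 8 dirs for brackets.
Dir NW: edge -> no flip
Dir N: edge -> no flip
Dir NE: edge -> no flip
Dir W: edge -> no flip
Dir E: first cell '.' (not opp) -> no flip
Dir SW: edge -> no flip
Dir S: first cell '.' (not opp) -> no flip
Dir SE: opp run (1,1) (2,2) capped by B -> flip
All flips: (1,1) (2,2)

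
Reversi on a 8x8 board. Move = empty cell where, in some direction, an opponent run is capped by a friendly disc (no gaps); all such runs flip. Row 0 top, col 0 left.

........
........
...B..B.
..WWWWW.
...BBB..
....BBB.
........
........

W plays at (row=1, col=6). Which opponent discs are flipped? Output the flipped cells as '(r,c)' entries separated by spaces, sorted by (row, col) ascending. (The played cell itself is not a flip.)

Answer: (2,6)

Derivation:
Dir NW: first cell '.' (not opp) -> no flip
Dir N: first cell '.' (not opp) -> no flip
Dir NE: first cell '.' (not opp) -> no flip
Dir W: first cell '.' (not opp) -> no flip
Dir E: first cell '.' (not opp) -> no flip
Dir SW: first cell '.' (not opp) -> no flip
Dir S: opp run (2,6) capped by W -> flip
Dir SE: first cell '.' (not opp) -> no flip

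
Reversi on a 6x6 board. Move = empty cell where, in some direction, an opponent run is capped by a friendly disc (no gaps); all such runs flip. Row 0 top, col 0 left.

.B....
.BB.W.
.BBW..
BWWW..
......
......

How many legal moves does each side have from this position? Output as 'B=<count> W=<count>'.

Answer: B=7 W=5

Derivation:
-- B to move --
(0,3): no bracket -> illegal
(0,4): no bracket -> illegal
(0,5): no bracket -> illegal
(1,3): no bracket -> illegal
(1,5): no bracket -> illegal
(2,0): no bracket -> illegal
(2,4): flips 1 -> legal
(2,5): no bracket -> illegal
(3,4): flips 4 -> legal
(4,0): flips 1 -> legal
(4,1): flips 1 -> legal
(4,2): flips 1 -> legal
(4,3): flips 1 -> legal
(4,4): flips 1 -> legal
B mobility = 7
-- W to move --
(0,0): flips 2 -> legal
(0,2): flips 2 -> legal
(0,3): no bracket -> illegal
(1,0): flips 1 -> legal
(1,3): flips 1 -> legal
(2,0): flips 2 -> legal
(4,0): no bracket -> illegal
(4,1): no bracket -> illegal
W mobility = 5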